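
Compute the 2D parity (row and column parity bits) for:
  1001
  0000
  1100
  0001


Row parities: 0001
Column parities: 0100

Row P: 0001, Col P: 0100, Corner: 1


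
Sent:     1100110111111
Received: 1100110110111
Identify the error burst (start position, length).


XOR: 0000000001000

Burst at position 9, length 1


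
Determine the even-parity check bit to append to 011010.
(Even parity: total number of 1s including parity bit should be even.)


Number of 1s in data: 3
Parity bit: 1

1


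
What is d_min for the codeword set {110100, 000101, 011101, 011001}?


Comparing all pairs, minimum distance: 1
Can detect 0 errors, correct 0 errors

1


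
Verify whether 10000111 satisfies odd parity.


Number of 1s: 4

No, parity error (4 ones)


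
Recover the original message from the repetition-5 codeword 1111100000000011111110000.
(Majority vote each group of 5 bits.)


Groups: 11111, 00000, 00001, 11111, 10000
Majority votes: 10010

10010


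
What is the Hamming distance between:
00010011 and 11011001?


XOR: 11001010
Count of 1s: 4

4


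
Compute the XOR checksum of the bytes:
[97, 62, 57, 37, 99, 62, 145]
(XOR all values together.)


XOR chain: 97 ^ 62 ^ 57 ^ 37 ^ 99 ^ 62 ^ 145 = 143

143


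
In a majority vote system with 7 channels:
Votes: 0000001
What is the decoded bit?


Ones: 1 out of 7
Threshold: 4

0 (1/7 voted 1)


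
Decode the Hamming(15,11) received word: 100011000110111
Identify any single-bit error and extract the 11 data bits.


Syndrome = 15: error at position 15

Data: 01100110110 (corrected bit 15)


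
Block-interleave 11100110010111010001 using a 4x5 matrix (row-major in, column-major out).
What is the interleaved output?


Matrix:
  11100
  11001
  01110
  10001
Read columns: 11011110101000100101

11011110101000100101


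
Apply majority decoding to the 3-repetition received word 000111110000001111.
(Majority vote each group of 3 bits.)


Groups: 000, 111, 110, 000, 001, 111
Majority votes: 011001

011001


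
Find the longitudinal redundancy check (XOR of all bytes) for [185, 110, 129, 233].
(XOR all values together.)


XOR chain: 185 ^ 110 ^ 129 ^ 233 = 191

191


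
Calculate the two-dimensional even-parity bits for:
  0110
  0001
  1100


Row parities: 010
Column parities: 1011

Row P: 010, Col P: 1011, Corner: 1


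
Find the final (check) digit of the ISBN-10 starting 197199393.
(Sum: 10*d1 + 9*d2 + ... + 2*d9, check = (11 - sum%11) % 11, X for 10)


Weighted sum: 298
298 mod 11 = 1

Check digit: X


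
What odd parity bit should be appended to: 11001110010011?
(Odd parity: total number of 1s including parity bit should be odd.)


Number of 1s in data: 8
Parity bit: 1

1


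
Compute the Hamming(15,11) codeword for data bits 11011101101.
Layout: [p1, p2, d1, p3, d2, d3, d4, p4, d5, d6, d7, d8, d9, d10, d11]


Parity bits: p1=0, p2=0, p3=1, p4=1

001110111101101


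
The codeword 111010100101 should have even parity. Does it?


Number of 1s: 7

No, parity error (7 ones)


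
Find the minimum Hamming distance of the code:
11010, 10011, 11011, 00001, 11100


Comparing all pairs, minimum distance: 1
Can detect 0 errors, correct 0 errors

1


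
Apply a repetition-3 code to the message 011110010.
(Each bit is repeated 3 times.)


Each bit -> 3 copies

000111111111111000000111000


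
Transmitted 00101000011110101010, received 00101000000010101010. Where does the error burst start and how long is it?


XOR: 00000000011100000000

Burst at position 9, length 3


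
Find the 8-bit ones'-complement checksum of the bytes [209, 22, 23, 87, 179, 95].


Sum = 615 mod 256 = 103
Complement = 152

152


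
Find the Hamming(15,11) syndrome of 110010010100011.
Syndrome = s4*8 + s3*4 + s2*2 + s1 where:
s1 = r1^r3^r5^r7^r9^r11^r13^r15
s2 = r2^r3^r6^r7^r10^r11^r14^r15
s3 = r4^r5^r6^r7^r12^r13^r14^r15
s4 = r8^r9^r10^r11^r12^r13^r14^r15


s1=1, s2=0, s3=1, s4=0

Syndrome = 5 (error at position 5)


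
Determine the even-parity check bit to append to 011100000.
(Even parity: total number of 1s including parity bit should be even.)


Number of 1s in data: 3
Parity bit: 1

1


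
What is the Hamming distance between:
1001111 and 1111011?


XOR: 0110100
Count of 1s: 3

3


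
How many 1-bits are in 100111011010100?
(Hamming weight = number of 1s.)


Counting 1s in 100111011010100

8


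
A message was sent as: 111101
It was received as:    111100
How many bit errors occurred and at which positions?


XOR: 000001

1 error(s) at position(s): 5


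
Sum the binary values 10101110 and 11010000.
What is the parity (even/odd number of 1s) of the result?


10101110 = 174
11010000 = 208
Sum = 382 = 101111110
1s count = 7

odd parity (7 ones in 101111110)


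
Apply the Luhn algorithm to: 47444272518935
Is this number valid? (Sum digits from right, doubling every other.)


Luhn sum = 73
73 mod 10 = 3

Invalid (Luhn sum mod 10 = 3)


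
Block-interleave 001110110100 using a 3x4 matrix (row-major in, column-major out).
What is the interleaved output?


Matrix:
  0011
  1011
  0100
Read columns: 010001110110

010001110110


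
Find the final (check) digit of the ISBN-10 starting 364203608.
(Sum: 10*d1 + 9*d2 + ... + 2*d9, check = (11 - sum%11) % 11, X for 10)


Weighted sum: 185
185 mod 11 = 9

Check digit: 2


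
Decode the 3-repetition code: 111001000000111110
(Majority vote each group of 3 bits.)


Groups: 111, 001, 000, 000, 111, 110
Majority votes: 100011

100011


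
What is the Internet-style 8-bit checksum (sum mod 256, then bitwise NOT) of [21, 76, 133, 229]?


Sum = 459 mod 256 = 203
Complement = 52

52


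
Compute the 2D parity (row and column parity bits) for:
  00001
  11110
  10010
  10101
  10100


Row parities: 10010
Column parities: 01100

Row P: 10010, Col P: 01100, Corner: 0


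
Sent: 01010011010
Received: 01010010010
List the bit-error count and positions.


XOR: 00000001000

1 error(s) at position(s): 7


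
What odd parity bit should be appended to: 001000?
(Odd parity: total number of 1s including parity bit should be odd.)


Number of 1s in data: 1
Parity bit: 0

0


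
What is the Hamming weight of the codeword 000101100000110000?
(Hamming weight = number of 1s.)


Counting 1s in 000101100000110000

5


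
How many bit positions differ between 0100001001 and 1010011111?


XOR: 1110010110
Count of 1s: 6

6


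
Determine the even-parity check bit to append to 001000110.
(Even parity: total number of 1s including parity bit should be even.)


Number of 1s in data: 3
Parity bit: 1

1


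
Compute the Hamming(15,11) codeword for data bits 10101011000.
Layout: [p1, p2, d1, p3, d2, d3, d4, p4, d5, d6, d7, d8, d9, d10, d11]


Parity bits: p1=1, p2=1, p3=0, p4=1

111001011011000


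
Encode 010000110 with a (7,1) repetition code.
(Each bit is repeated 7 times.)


Each bit -> 7 copies

000000011111110000000000000000000000000000111111111111110000000


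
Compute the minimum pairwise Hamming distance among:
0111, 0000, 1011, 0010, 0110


Comparing all pairs, minimum distance: 1
Can detect 0 errors, correct 0 errors

1


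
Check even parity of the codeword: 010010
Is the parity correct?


Number of 1s: 2

Yes, parity is correct (2 ones)


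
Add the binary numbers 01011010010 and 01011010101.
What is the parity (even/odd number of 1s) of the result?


01011010010 = 722
01011010101 = 725
Sum = 1447 = 10110100111
1s count = 7

odd parity (7 ones in 10110100111)


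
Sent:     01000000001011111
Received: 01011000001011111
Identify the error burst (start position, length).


XOR: 00011000000000000

Burst at position 3, length 2


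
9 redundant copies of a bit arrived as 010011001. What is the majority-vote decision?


Ones: 4 out of 9
Threshold: 5

0 (4/9 voted 1)


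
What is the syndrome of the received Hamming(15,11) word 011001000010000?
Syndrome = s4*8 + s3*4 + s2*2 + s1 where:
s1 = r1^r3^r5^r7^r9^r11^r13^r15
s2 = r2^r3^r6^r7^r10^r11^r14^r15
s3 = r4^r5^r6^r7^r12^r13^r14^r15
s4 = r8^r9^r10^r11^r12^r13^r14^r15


s1=0, s2=0, s3=1, s4=1

Syndrome = 12 (error at position 12)


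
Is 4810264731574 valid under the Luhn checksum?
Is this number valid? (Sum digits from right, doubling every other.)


Luhn sum = 45
45 mod 10 = 5

Invalid (Luhn sum mod 10 = 5)


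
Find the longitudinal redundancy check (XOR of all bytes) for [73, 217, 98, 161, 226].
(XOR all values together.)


XOR chain: 73 ^ 217 ^ 98 ^ 161 ^ 226 = 177

177


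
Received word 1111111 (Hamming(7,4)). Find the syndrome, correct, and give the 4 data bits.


Syndrome = 0: no error detected

Data: 1111 (no errors)


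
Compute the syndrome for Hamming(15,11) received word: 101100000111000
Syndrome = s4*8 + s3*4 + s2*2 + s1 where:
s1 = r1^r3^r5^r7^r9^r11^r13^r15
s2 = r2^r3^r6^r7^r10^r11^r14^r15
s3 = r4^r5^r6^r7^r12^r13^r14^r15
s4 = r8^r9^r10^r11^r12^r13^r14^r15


s1=1, s2=1, s3=0, s4=1

Syndrome = 11 (error at position 11)


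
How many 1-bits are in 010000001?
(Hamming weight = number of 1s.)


Counting 1s in 010000001

2


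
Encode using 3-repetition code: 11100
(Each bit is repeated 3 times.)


Each bit -> 3 copies

111111111000000


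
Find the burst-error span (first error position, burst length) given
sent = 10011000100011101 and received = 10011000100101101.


XOR: 00000000000110000

Burst at position 11, length 2


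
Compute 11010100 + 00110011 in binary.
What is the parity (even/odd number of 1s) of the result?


11010100 = 212
00110011 = 51
Sum = 263 = 100000111
1s count = 4

even parity (4 ones in 100000111)


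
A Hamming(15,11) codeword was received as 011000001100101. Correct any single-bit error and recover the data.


Syndrome = 0: no error detected

Data: 10001100101 (no errors)


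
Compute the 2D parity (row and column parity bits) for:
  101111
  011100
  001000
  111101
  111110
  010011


Row parities: 111111
Column parities: 101011

Row P: 111111, Col P: 101011, Corner: 0


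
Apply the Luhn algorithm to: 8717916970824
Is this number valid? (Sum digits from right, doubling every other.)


Luhn sum = 68
68 mod 10 = 8

Invalid (Luhn sum mod 10 = 8)


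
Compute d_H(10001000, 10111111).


XOR: 00110111
Count of 1s: 5

5


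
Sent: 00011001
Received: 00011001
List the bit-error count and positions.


XOR: 00000000

0 errors (received matches sent)


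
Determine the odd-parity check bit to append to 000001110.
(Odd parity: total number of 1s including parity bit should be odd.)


Number of 1s in data: 3
Parity bit: 0

0


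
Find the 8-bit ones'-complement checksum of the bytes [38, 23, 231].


Sum = 292 mod 256 = 36
Complement = 219

219


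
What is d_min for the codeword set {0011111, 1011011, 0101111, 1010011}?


Comparing all pairs, minimum distance: 1
Can detect 0 errors, correct 0 errors

1


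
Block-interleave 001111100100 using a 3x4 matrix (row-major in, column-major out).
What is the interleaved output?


Matrix:
  0011
  1110
  0100
Read columns: 010011110100

010011110100


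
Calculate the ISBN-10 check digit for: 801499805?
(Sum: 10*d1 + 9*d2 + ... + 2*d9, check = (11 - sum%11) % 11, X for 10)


Weighted sum: 257
257 mod 11 = 4

Check digit: 7


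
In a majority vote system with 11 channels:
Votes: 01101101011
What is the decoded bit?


Ones: 7 out of 11
Threshold: 6

1 (7/11 voted 1)


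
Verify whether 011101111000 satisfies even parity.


Number of 1s: 7

No, parity error (7 ones)


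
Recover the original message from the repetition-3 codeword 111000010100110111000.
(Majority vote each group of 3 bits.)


Groups: 111, 000, 010, 100, 110, 111, 000
Majority votes: 1000110

1000110


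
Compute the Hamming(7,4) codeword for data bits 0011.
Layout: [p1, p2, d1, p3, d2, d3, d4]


Parity bits: p1=1, p2=0, p3=0

1000011


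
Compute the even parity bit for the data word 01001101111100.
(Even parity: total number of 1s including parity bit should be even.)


Number of 1s in data: 8
Parity bit: 0

0


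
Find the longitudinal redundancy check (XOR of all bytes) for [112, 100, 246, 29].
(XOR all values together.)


XOR chain: 112 ^ 100 ^ 246 ^ 29 = 255

255


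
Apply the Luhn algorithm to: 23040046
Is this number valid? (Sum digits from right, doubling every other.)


Luhn sum = 25
25 mod 10 = 5

Invalid (Luhn sum mod 10 = 5)


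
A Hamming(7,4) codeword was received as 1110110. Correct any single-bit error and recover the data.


Syndrome = 3: error at position 3

Data: 0110 (corrected bit 3)


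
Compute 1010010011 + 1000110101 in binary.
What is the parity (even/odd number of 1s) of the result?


1010010011 = 659
1000110101 = 565
Sum = 1224 = 10011001000
1s count = 4

even parity (4 ones in 10011001000)


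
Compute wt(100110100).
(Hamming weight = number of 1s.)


Counting 1s in 100110100

4


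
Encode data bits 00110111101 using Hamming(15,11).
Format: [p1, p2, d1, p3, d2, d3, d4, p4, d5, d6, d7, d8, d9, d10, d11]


Parity bits: p1=0, p2=1, p3=1, p4=1

010101110111101


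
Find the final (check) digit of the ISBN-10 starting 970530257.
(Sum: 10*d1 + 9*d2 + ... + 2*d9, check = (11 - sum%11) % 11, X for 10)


Weighted sum: 243
243 mod 11 = 1

Check digit: X


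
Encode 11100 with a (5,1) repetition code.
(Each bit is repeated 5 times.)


Each bit -> 5 copies

1111111111111110000000000


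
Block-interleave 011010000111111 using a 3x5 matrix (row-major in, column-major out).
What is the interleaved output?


Matrix:
  01101
  00001
  11111
Read columns: 001101101001111

001101101001111


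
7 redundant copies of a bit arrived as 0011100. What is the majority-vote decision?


Ones: 3 out of 7
Threshold: 4

0 (3/7 voted 1)


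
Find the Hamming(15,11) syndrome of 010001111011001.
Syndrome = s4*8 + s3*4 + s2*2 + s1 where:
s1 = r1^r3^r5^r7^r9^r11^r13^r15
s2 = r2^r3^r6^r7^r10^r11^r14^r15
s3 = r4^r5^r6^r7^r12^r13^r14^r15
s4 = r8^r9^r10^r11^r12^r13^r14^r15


s1=0, s2=1, s3=0, s4=1

Syndrome = 10 (error at position 10)


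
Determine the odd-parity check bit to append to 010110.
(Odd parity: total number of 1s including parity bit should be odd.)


Number of 1s in data: 3
Parity bit: 0

0


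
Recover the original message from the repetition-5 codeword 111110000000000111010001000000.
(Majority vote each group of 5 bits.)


Groups: 11111, 00000, 00000, 11101, 00010, 00000
Majority votes: 100100

100100


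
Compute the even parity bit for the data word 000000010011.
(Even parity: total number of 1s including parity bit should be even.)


Number of 1s in data: 3
Parity bit: 1

1


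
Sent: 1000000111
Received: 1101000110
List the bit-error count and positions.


XOR: 0101000001

3 error(s) at position(s): 1, 3, 9


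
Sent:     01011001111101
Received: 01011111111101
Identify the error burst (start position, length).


XOR: 00000110000000

Burst at position 5, length 2


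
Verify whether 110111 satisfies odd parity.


Number of 1s: 5

Yes, parity is correct (5 ones)


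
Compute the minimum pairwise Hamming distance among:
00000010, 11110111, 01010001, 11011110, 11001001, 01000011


Comparing all pairs, minimum distance: 2
Can detect 1 errors, correct 0 errors

2


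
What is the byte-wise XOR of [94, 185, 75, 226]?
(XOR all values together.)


XOR chain: 94 ^ 185 ^ 75 ^ 226 = 78

78


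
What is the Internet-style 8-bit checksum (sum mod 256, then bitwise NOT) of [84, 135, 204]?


Sum = 423 mod 256 = 167
Complement = 88

88


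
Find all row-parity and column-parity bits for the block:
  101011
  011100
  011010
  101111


Row parities: 0111
Column parities: 000010

Row P: 0111, Col P: 000010, Corner: 1


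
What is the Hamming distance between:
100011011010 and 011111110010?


XOR: 111100101000
Count of 1s: 6

6


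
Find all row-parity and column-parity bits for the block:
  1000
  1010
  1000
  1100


Row parities: 1010
Column parities: 0110

Row P: 1010, Col P: 0110, Corner: 0


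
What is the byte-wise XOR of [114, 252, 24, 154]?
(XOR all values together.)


XOR chain: 114 ^ 252 ^ 24 ^ 154 = 12

12


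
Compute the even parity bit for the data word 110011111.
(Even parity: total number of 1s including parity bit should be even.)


Number of 1s in data: 7
Parity bit: 1

1


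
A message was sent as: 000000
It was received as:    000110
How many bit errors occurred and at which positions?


XOR: 000110

2 error(s) at position(s): 3, 4


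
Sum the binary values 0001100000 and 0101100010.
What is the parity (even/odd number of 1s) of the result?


0001100000 = 96
0101100010 = 354
Sum = 450 = 111000010
1s count = 4

even parity (4 ones in 111000010)


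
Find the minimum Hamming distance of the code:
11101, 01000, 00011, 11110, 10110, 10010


Comparing all pairs, minimum distance: 1
Can detect 0 errors, correct 0 errors

1


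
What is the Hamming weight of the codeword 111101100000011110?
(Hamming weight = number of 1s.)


Counting 1s in 111101100000011110

10


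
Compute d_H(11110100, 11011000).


XOR: 00101100
Count of 1s: 3

3


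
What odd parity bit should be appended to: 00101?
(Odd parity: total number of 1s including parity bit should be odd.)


Number of 1s in data: 2
Parity bit: 1

1


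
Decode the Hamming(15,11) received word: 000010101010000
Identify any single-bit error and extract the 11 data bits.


Syndrome = 0: no error detected

Data: 01011010000 (no errors)


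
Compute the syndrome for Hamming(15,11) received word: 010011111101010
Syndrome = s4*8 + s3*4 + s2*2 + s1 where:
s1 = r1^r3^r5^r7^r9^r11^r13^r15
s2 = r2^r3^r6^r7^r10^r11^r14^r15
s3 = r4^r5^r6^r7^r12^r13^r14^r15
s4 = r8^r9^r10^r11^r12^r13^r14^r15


s1=1, s2=1, s3=1, s4=1

Syndrome = 15 (error at position 15)


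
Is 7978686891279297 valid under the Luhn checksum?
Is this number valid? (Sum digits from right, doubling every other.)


Luhn sum = 97
97 mod 10 = 7

Invalid (Luhn sum mod 10 = 7)


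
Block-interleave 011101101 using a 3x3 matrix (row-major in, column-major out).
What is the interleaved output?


Matrix:
  011
  101
  101
Read columns: 011100111

011100111


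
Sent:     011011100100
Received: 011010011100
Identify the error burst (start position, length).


XOR: 000001111000

Burst at position 5, length 4


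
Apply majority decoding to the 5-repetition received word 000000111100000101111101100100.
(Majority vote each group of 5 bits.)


Groups: 00000, 01111, 00000, 10111, 11011, 00100
Majority votes: 010110

010110


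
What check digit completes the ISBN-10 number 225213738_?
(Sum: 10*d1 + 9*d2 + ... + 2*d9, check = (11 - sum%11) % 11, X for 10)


Weighted sum: 166
166 mod 11 = 1

Check digit: X


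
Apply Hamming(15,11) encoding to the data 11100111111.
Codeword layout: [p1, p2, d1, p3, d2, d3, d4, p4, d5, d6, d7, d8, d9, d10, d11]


Parity bits: p1=1, p2=0, p3=0, p4=0

101011000111111


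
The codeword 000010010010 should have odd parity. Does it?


Number of 1s: 3

Yes, parity is correct (3 ones)


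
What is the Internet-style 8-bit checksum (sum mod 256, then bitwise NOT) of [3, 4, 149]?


Sum = 156 mod 256 = 156
Complement = 99

99


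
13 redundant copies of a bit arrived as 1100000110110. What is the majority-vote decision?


Ones: 6 out of 13
Threshold: 7

0 (6/13 voted 1)


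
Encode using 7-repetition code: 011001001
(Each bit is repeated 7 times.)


Each bit -> 7 copies

000000011111111111111000000000000001111111000000000000001111111


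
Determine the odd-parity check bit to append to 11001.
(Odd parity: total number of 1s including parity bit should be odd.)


Number of 1s in data: 3
Parity bit: 0

0


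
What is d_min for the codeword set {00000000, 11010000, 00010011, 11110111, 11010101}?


Comparing all pairs, minimum distance: 2
Can detect 1 errors, correct 0 errors

2


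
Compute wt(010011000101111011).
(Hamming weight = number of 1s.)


Counting 1s in 010011000101111011

10


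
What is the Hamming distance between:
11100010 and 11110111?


XOR: 00010101
Count of 1s: 3

3


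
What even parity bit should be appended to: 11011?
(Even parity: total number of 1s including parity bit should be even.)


Number of 1s in data: 4
Parity bit: 0

0


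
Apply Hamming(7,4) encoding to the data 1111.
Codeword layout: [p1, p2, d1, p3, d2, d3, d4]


Parity bits: p1=1, p2=1, p3=1

1111111


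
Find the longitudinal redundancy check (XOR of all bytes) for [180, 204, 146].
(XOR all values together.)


XOR chain: 180 ^ 204 ^ 146 = 234

234


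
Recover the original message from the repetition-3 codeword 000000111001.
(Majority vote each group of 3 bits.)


Groups: 000, 000, 111, 001
Majority votes: 0010

0010


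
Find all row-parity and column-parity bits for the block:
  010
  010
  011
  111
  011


Row parities: 11010
Column parities: 111

Row P: 11010, Col P: 111, Corner: 1


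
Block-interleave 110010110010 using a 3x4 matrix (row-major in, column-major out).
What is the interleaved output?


Matrix:
  1100
  1011
  0010
Read columns: 110100011010

110100011010


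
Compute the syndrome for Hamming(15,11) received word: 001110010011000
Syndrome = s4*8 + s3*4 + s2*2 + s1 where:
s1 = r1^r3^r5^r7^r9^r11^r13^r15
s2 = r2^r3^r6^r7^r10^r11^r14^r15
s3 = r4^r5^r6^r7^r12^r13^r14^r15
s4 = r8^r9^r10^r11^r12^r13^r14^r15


s1=1, s2=0, s3=1, s4=1

Syndrome = 13 (error at position 13)


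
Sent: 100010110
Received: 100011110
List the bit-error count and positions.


XOR: 000001000

1 error(s) at position(s): 5


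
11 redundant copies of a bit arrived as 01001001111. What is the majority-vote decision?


Ones: 6 out of 11
Threshold: 6

1 (6/11 voted 1)


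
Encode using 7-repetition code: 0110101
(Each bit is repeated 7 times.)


Each bit -> 7 copies

0000000111111111111110000000111111100000001111111


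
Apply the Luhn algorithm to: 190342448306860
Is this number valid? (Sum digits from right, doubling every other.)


Luhn sum = 64
64 mod 10 = 4

Invalid (Luhn sum mod 10 = 4)


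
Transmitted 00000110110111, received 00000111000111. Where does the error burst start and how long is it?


XOR: 00000001110000

Burst at position 7, length 3


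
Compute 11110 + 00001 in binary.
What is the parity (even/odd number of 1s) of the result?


11110 = 30
00001 = 1
Sum = 31 = 11111
1s count = 5

odd parity (5 ones in 11111)


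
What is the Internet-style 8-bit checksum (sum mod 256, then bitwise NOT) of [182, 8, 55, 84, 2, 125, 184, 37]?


Sum = 677 mod 256 = 165
Complement = 90

90


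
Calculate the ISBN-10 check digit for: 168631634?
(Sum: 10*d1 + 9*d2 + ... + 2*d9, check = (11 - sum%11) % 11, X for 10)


Weighted sum: 234
234 mod 11 = 3

Check digit: 8


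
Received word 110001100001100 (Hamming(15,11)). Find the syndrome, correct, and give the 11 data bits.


Syndrome = 3: error at position 3

Data: 10110001100 (corrected bit 3)


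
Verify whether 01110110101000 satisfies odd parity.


Number of 1s: 7

Yes, parity is correct (7 ones)


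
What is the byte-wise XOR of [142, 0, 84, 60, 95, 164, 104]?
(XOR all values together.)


XOR chain: 142 ^ 0 ^ 84 ^ 60 ^ 95 ^ 164 ^ 104 = 117

117


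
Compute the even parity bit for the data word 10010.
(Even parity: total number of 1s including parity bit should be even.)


Number of 1s in data: 2
Parity bit: 0

0


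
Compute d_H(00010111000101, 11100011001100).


XOR: 11110100001001
Count of 1s: 7

7


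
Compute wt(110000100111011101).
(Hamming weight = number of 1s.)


Counting 1s in 110000100111011101

10


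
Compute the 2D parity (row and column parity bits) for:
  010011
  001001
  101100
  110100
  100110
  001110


Row parities: 101111
Column parities: 101010

Row P: 101111, Col P: 101010, Corner: 1


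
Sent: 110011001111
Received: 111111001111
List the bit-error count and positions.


XOR: 001100000000

2 error(s) at position(s): 2, 3


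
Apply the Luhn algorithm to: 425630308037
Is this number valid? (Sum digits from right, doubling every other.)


Luhn sum = 49
49 mod 10 = 9

Invalid (Luhn sum mod 10 = 9)


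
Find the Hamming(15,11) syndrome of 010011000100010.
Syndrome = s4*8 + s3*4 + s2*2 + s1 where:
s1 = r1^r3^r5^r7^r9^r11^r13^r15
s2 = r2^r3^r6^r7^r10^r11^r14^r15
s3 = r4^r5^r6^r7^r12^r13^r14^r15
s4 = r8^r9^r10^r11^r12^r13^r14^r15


s1=1, s2=0, s3=1, s4=0

Syndrome = 5 (error at position 5)


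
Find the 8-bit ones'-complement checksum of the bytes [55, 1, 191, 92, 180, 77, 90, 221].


Sum = 907 mod 256 = 139
Complement = 116

116


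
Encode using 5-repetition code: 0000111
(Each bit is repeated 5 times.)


Each bit -> 5 copies

00000000000000000000111111111111111


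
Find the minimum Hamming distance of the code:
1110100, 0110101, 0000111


Comparing all pairs, minimum distance: 2
Can detect 1 errors, correct 0 errors

2


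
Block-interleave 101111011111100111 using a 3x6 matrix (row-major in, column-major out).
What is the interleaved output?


Matrix:
  101111
  011111
  100111
Read columns: 101010110111111111

101010110111111111


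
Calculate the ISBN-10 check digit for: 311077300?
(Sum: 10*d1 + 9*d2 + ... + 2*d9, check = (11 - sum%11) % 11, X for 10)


Weighted sum: 136
136 mod 11 = 4

Check digit: 7


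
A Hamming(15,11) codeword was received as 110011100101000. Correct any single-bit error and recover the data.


Syndrome = 1: error at position 1

Data: 01110101000 (corrected bit 1)


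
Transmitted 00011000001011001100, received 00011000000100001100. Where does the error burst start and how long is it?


XOR: 00000000001111000000

Burst at position 10, length 4


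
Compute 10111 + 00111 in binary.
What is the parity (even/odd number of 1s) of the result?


10111 = 23
00111 = 7
Sum = 30 = 11110
1s count = 4

even parity (4 ones in 11110)


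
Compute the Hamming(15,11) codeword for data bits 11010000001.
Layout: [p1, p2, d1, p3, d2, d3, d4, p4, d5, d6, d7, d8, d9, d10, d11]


Parity bits: p1=0, p2=1, p3=1, p4=1

011110110000001


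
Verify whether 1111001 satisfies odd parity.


Number of 1s: 5

Yes, parity is correct (5 ones)


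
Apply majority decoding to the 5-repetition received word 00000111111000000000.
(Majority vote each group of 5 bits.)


Groups: 00000, 11111, 10000, 00000
Majority votes: 0100

0100


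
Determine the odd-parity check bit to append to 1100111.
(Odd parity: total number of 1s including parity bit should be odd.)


Number of 1s in data: 5
Parity bit: 0

0


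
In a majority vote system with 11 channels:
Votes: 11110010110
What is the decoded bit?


Ones: 7 out of 11
Threshold: 6

1 (7/11 voted 1)


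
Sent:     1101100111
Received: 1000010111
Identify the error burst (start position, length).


XOR: 0101110000

Burst at position 1, length 5


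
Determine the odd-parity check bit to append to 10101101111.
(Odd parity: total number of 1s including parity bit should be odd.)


Number of 1s in data: 8
Parity bit: 1

1


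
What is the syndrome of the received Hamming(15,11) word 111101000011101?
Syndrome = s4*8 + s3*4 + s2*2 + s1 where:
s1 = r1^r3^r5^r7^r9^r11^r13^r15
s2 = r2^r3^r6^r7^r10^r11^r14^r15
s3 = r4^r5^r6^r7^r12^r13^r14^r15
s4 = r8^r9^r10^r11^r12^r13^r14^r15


s1=1, s2=1, s3=1, s4=0

Syndrome = 7 (error at position 7)


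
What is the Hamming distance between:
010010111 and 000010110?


XOR: 010000001
Count of 1s: 2

2


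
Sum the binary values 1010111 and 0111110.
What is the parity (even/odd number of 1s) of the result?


1010111 = 87
0111110 = 62
Sum = 149 = 10010101
1s count = 4

even parity (4 ones in 10010101)


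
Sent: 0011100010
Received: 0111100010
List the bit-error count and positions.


XOR: 0100000000

1 error(s) at position(s): 1


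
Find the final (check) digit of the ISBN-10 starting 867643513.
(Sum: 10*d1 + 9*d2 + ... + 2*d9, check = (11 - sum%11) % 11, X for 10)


Weighted sum: 300
300 mod 11 = 3

Check digit: 8


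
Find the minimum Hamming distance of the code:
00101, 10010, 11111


Comparing all pairs, minimum distance: 3
Can detect 2 errors, correct 1 errors

3


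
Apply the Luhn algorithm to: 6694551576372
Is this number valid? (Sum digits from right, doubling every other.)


Luhn sum = 54
54 mod 10 = 4

Invalid (Luhn sum mod 10 = 4)


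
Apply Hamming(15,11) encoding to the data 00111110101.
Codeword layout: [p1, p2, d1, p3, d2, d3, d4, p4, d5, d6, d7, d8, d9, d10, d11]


Parity bits: p1=1, p2=1, p3=0, p4=1

110001111110101


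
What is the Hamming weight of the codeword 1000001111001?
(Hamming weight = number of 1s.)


Counting 1s in 1000001111001

6


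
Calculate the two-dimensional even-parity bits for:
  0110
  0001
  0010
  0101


Row parities: 0110
Column parities: 0000

Row P: 0110, Col P: 0000, Corner: 0


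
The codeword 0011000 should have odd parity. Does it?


Number of 1s: 2

No, parity error (2 ones)


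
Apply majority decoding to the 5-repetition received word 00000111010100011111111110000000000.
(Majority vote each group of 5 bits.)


Groups: 00000, 11101, 01000, 11111, 11111, 00000, 00000
Majority votes: 0101100

0101100


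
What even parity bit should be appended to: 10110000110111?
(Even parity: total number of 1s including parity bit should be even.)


Number of 1s in data: 8
Parity bit: 0

0


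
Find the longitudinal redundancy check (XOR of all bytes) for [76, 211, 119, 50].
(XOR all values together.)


XOR chain: 76 ^ 211 ^ 119 ^ 50 = 218

218


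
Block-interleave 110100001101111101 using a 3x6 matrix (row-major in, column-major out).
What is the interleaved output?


Matrix:
  110100
  001101
  111101
Read columns: 101101011111000011

101101011111000011


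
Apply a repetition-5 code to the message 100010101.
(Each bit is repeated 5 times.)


Each bit -> 5 copies

111110000000000000001111100000111110000011111


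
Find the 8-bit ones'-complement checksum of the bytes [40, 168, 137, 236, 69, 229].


Sum = 879 mod 256 = 111
Complement = 144

144


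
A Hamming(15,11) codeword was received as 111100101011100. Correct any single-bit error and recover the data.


Syndrome = 0: no error detected

Data: 10011011100 (no errors)


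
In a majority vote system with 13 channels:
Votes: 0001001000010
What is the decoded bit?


Ones: 3 out of 13
Threshold: 7

0 (3/13 voted 1)


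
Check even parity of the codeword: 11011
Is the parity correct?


Number of 1s: 4

Yes, parity is correct (4 ones)


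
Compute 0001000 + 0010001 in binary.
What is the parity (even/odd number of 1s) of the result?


0001000 = 8
0010001 = 17
Sum = 25 = 11001
1s count = 3

odd parity (3 ones in 11001)


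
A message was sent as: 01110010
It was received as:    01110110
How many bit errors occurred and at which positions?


XOR: 00000100

1 error(s) at position(s): 5


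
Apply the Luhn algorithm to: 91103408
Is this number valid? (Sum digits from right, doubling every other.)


Luhn sum = 30
30 mod 10 = 0

Valid (Luhn sum mod 10 = 0)


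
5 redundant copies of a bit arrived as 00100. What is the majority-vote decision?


Ones: 1 out of 5
Threshold: 3

0 (1/5 voted 1)


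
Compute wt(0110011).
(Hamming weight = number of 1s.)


Counting 1s in 0110011

4


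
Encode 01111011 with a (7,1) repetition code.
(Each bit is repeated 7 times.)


Each bit -> 7 copies

00000001111111111111111111111111111000000011111111111111


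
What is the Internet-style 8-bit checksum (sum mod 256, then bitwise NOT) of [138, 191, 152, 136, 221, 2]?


Sum = 840 mod 256 = 72
Complement = 183

183


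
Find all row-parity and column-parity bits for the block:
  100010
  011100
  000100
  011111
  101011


Row parities: 01110
Column parities: 001110

Row P: 01110, Col P: 001110, Corner: 1


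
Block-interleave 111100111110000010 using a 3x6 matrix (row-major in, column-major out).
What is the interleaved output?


Matrix:
  111100
  111110
  000010
Read columns: 110110110110011000

110110110110011000


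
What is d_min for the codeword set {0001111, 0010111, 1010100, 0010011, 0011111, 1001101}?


Comparing all pairs, minimum distance: 1
Can detect 0 errors, correct 0 errors

1


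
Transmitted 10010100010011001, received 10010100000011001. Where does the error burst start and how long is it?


XOR: 00000000010000000

Burst at position 9, length 1


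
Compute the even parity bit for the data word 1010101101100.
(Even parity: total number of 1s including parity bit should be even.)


Number of 1s in data: 7
Parity bit: 1

1


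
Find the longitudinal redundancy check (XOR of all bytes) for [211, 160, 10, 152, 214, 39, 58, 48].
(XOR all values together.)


XOR chain: 211 ^ 160 ^ 10 ^ 152 ^ 214 ^ 39 ^ 58 ^ 48 = 26

26


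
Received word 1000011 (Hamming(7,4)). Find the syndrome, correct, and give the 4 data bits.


Syndrome = 0: no error detected

Data: 0011 (no errors)


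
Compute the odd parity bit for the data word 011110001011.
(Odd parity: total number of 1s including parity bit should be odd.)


Number of 1s in data: 7
Parity bit: 0

0


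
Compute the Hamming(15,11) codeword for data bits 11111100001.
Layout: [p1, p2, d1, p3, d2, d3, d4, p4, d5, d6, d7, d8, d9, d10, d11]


Parity bits: p1=1, p2=1, p3=0, p4=1

111011111100001


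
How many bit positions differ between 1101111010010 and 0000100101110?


XOR: 1101011111100
Count of 1s: 9

9


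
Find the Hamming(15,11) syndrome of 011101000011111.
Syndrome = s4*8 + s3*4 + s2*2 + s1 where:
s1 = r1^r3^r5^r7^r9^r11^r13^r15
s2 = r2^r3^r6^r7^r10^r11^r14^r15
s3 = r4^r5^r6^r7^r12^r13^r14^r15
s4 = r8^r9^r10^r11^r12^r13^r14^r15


s1=0, s2=0, s3=0, s4=1

Syndrome = 8 (error at position 8)


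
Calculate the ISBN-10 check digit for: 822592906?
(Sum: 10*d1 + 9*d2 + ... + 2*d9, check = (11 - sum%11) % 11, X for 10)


Weighted sum: 261
261 mod 11 = 8

Check digit: 3


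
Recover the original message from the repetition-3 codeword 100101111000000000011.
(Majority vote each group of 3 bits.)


Groups: 100, 101, 111, 000, 000, 000, 011
Majority votes: 0110001

0110001


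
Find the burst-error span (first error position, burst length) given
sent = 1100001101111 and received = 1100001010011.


XOR: 0000000111100

Burst at position 7, length 4


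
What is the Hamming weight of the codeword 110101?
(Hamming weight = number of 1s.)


Counting 1s in 110101

4


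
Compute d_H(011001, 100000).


XOR: 111001
Count of 1s: 4

4


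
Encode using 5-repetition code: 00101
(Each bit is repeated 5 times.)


Each bit -> 5 copies

0000000000111110000011111


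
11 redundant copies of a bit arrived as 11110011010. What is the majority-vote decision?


Ones: 7 out of 11
Threshold: 6

1 (7/11 voted 1)


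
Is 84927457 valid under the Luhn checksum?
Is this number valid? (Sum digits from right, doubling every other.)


Luhn sum = 39
39 mod 10 = 9

Invalid (Luhn sum mod 10 = 9)


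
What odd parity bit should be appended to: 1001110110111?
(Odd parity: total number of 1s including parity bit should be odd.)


Number of 1s in data: 9
Parity bit: 0

0


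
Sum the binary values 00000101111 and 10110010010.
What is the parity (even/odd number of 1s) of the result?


00000101111 = 47
10110010010 = 1426
Sum = 1473 = 10111000001
1s count = 5

odd parity (5 ones in 10111000001)


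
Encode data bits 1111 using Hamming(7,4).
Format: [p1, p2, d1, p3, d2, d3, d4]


Parity bits: p1=1, p2=1, p3=1

1111111


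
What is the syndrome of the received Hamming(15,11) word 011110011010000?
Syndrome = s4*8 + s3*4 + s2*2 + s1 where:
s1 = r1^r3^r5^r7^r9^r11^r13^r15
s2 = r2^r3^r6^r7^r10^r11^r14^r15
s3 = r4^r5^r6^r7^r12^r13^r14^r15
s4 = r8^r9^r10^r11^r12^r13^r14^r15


s1=0, s2=1, s3=0, s4=1

Syndrome = 10 (error at position 10)


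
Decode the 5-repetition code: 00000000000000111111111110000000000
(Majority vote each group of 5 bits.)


Groups: 00000, 00000, 00001, 11111, 11111, 00000, 00000
Majority votes: 0001100

0001100


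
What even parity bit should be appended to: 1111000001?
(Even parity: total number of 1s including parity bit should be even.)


Number of 1s in data: 5
Parity bit: 1

1


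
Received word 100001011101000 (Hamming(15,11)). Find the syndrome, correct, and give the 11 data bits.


Syndrome = 0: no error detected

Data: 00101101000 (no errors)


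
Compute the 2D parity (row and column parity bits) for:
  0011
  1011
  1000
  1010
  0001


Row parities: 01101
Column parities: 1011

Row P: 01101, Col P: 1011, Corner: 1


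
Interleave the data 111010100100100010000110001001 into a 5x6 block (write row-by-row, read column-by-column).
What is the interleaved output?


Matrix:
  111010
  100100
  100010
  000110
  001001
Read columns: 111001000010001010101011000001

111001000010001010101011000001


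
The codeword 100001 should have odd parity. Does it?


Number of 1s: 2

No, parity error (2 ones)


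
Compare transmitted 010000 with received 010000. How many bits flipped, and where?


XOR: 000000

0 errors (received matches sent)


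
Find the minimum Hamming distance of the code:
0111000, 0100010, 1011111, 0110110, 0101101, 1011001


Comparing all pairs, minimum distance: 2
Can detect 1 errors, correct 0 errors

2


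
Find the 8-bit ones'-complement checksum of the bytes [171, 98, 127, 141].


Sum = 537 mod 256 = 25
Complement = 230

230


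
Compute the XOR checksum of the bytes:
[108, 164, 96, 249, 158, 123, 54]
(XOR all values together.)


XOR chain: 108 ^ 164 ^ 96 ^ 249 ^ 158 ^ 123 ^ 54 = 130

130


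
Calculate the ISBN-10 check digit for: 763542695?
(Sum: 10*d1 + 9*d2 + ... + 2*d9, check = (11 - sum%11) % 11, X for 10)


Weighted sum: 278
278 mod 11 = 3

Check digit: 8


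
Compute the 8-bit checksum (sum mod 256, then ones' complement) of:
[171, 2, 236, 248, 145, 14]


Sum = 816 mod 256 = 48
Complement = 207

207


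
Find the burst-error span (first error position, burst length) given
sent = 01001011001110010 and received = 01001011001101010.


XOR: 00000000000011000

Burst at position 12, length 2


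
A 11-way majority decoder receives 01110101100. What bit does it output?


Ones: 6 out of 11
Threshold: 6

1 (6/11 voted 1)


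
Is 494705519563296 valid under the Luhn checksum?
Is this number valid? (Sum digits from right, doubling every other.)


Luhn sum = 69
69 mod 10 = 9

Invalid (Luhn sum mod 10 = 9)


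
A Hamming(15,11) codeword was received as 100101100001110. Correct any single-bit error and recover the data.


Syndrome = 11: error at position 11

Data: 00110011110 (corrected bit 11)


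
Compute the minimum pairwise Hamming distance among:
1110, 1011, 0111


Comparing all pairs, minimum distance: 2
Can detect 1 errors, correct 0 errors

2


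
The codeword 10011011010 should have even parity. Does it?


Number of 1s: 6

Yes, parity is correct (6 ones)


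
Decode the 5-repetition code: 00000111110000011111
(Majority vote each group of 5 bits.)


Groups: 00000, 11111, 00000, 11111
Majority votes: 0101

0101
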